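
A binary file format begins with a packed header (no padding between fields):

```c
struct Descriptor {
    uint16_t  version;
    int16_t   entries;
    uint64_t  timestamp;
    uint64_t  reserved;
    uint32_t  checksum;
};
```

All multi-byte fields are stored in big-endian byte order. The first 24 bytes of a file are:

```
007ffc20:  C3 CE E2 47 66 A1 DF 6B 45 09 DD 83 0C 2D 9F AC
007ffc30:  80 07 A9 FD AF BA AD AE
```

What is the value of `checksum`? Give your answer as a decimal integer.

`checksum` follows `version` (2 B), `entries` (2 B), `timestamp` (8 B), `reserved` (8 B), so it starts at offset 2 + 2 + 8 + 8 = 20 and occupies 4 bytes.
Bytes at offsets 20..23: AF BA AD AE.
In big-endian order the high byte comes first in memory.
The bytes are already most-significant first: 0xAFBAADAE.
0xAFBAADAE = 2948246958.

2948246958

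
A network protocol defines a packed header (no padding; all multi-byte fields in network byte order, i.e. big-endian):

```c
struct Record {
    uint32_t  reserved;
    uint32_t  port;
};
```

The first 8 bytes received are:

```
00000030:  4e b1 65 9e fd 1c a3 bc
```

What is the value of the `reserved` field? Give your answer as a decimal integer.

1320248734

`reserved` is the first field, at byte offset 0, occupying 4 bytes.
Bytes at offsets 0..3: 4E B1 65 9E.
In big-endian order the high byte comes first in memory.
The bytes are already most-significant first: 0x4EB1659E.
0x4EB1659E = 1320248734.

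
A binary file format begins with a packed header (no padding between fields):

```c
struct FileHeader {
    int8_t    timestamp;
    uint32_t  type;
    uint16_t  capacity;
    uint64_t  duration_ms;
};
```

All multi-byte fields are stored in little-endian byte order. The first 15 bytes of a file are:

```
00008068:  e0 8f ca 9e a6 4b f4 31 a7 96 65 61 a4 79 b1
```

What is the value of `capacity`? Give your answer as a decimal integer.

62539

`capacity` follows `timestamp` (1 B), `type` (4 B), so it starts at offset 1 + 4 = 5 and occupies 2 bytes.
Bytes at offsets 5..6: 4B F4.
Little-endian stores the least-significant byte at the lowest address.
Reassemble most-significant byte first: F4 4B → 0xF44B.
0xF44B = 62539.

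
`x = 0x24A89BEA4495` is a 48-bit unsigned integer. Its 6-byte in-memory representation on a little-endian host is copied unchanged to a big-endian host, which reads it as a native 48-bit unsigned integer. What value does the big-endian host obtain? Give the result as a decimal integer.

Stored little-endian, the bytes at ascending addresses are 95 44 EA 9B A8 24.
Read back as big-endian, the last byte is least significant, giving 0x9544EA9BA824.
0x9544EA9BA824 = 164123226384420.

164123226384420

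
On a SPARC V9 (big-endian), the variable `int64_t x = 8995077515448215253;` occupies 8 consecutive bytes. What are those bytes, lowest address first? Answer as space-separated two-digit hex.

7C D4 EF 57 A3 64 E6 D5

8995077515448215253 in hexadecimal, padded to 64 bits, is 0x7CD4EF57A364E6D5.
Split into bytes (most-significant first): 7C D4 EF 57 A3 64 E6 D5.
Big-endian: lowest address holds the most-significant byte.
So the memory order matches the most-significant-first order: 7C D4 EF 57 A3 64 E6 D5.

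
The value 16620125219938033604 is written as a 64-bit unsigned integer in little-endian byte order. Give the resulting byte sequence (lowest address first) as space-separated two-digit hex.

16620125219938033604 in hexadecimal, padded to 64 bits, is 0xE6A68BD490EADFC4.
Split into bytes (most-significant first): E6 A6 8B D4 90 EA DF C4.
Little-endian stores the least-significant byte at the lowest address.
So at ascending addresses the bytes are C4 DF EA 90 D4 8B A6 E6.

C4 DF EA 90 D4 8B A6 E6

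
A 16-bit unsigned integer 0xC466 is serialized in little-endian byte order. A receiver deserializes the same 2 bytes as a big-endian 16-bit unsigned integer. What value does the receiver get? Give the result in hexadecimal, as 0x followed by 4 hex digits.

Stored little-endian, the bytes at ascending addresses are 66 C4.
Read back as big-endian, the last byte is least significant, giving 0x66C4.

0x66C4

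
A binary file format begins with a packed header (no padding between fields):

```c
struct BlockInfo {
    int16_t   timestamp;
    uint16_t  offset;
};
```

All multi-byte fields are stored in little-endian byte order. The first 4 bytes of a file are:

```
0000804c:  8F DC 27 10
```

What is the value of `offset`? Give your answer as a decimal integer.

4135

`offset` follows `timestamp` (2 bytes), so it starts at byte offset 2 and occupies 2 bytes.
Bytes at offsets 2..3: 27 10.
Little-endian: lowest address holds the least-significant byte.
Reassemble most-significant byte first: 10 27 → 0x1027.
0x1027 = 4135.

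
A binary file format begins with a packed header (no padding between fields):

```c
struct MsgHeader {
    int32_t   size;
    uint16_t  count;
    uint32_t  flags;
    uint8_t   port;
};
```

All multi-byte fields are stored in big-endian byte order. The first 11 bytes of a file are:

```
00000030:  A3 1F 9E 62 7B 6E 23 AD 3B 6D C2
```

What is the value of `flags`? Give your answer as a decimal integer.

598555501

`flags` follows `size` (4 B), `count` (2 B), so it starts at offset 4 + 2 = 6 and occupies 4 bytes.
Bytes at offsets 6..9: 23 AD 3B 6D.
Big-endian stores the most-significant byte at the lowest address.
The bytes are already most-significant first: 0x23AD3B6D.
0x23AD3B6D = 598555501.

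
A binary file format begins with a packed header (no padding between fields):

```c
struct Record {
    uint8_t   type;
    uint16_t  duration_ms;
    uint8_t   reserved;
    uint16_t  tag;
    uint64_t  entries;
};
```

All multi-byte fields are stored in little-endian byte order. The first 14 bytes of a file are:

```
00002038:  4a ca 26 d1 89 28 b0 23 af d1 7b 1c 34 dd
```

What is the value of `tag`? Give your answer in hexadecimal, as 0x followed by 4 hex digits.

0x2889

`tag` follows `type` (1 B), `duration_ms` (2 B), `reserved` (1 B), so it starts at offset 1 + 2 + 1 = 4 and occupies 2 bytes.
Bytes at offsets 4..5: 89 28.
In little-endian order the low byte comes first in memory.
Reassemble most-significant byte first: 28 89 → 0x2889.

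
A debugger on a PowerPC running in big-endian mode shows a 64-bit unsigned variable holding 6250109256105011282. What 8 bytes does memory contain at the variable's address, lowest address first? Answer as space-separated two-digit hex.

6250109256105011282 in hexadecimal, padded to 64 bits, is 0x56BCD94101852852.
Split into bytes (most-significant first): 56 BC D9 41 01 85 28 52.
Big-endian stores the most-significant byte at the lowest address.
So the memory order matches the most-significant-first order: 56 BC D9 41 01 85 28 52.

56 BC D9 41 01 85 28 52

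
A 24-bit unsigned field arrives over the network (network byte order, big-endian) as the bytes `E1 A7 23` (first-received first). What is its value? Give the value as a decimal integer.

14788387

Big-endian stores the most-significant byte at the lowest address.
The bytes are already most-significant first: 0xE1A723.
0xE1A723 = 14788387.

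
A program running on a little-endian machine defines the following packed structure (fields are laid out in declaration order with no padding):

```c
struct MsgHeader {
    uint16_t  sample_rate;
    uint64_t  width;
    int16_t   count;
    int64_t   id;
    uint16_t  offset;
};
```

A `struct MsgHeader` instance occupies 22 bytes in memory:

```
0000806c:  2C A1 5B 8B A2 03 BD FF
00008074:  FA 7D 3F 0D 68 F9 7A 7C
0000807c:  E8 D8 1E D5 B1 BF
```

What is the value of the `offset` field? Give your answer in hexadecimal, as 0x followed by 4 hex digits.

0xBFB1

`offset` follows `sample_rate` (2 B), `width` (8 B), `count` (2 B), `id` (8 B), so it starts at offset 2 + 8 + 2 + 8 = 20 and occupies 2 bytes.
Bytes at offsets 20..21: B1 BF.
In little-endian order the low byte comes first in memory.
Reassemble most-significant byte first: BF B1 → 0xBFB1.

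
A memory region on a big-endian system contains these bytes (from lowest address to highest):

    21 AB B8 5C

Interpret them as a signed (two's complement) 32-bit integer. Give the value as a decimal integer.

In big-endian order the high byte comes first in memory.
The bytes are already most-significant first: 0x21ABB85C.
0x21ABB85C = 564901980.

564901980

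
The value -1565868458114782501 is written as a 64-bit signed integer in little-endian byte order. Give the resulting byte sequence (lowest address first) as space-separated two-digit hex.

Two's complement of -1565868458114782501 in 64 bits: 1565868458114782501 = 0x15BB1510FAEB9525; invert → 0xEA44EAEF05146ADA; add 1 → 0xEA44EAEF05146ADB.
Split into bytes (most-significant first): EA 44 EA EF 05 14 6A DB.
Little-endian: lowest address holds the least-significant byte.
So at ascending addresses the bytes are DB 6A 14 05 EF EA 44 EA.

DB 6A 14 05 EF EA 44 EA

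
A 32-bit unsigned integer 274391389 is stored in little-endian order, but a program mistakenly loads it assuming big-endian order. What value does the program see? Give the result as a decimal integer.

274391389 in 32-bit hexadecimal is 0x105AE15D.
Stored little-endian, the bytes at ascending addresses are 5D E1 5A 10.
Read back as big-endian, the last byte is least significant, giving 0x5DE15A10.
0x5DE15A10 = 1575049744.

1575049744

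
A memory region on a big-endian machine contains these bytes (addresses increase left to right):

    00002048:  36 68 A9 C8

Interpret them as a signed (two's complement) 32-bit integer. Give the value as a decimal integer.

In big-endian order the high byte comes first in memory.
The bytes are already most-significant first: 0x3668A9C8.
0x3668A9C8 = 912828872.

912828872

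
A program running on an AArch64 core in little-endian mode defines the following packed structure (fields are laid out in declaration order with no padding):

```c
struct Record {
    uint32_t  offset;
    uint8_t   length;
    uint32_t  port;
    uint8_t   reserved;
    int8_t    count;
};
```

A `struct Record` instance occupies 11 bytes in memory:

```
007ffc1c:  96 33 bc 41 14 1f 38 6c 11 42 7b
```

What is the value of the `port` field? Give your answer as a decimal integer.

`port` follows `offset` (4 B), `length` (1 B), so it starts at offset 4 + 1 = 5 and occupies 4 bytes.
Bytes at offsets 5..8: 1F 38 6C 11.
Little-endian: lowest address holds the least-significant byte.
Reassemble most-significant byte first: 11 6C 38 1F → 0x116C381F.
0x116C381F = 292304927.

292304927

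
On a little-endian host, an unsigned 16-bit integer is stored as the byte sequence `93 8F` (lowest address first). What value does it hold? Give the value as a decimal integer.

Little-endian: lowest address holds the least-significant byte.
Reassemble most-significant byte first: 8F 93 → 0x8F93.
0x8F93 = 36755.

36755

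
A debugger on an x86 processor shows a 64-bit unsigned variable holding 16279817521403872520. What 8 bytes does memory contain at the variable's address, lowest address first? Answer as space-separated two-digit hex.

08 45 75 13 C8 87 ED E1

16279817521403872520 in hexadecimal, padded to 64 bits, is 0xE1ED87C813754508.
Split into bytes (most-significant first): E1 ED 87 C8 13 75 45 08.
Little-endian stores the least-significant byte at the lowest address.
So at ascending addresses the bytes are 08 45 75 13 C8 87 ED E1.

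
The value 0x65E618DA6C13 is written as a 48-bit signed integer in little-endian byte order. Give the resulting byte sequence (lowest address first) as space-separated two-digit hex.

13 6C DA 18 E6 65

Split into bytes (most-significant first): 65 E6 18 DA 6C 13.
Little-endian: lowest address holds the least-significant byte.
So at ascending addresses the bytes are 13 6C DA 18 E6 65.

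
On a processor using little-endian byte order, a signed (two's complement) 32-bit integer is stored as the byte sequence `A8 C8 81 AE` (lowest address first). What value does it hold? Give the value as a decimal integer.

-1367226200

Little-endian: lowest address holds the least-significant byte.
Reassemble most-significant byte first: AE 81 C8 A8 → 0xAE81C8A8.
Top bit is set, so as a signed 32-bit value this is 0xAE81C8A8 − 2^32 = -1367226200.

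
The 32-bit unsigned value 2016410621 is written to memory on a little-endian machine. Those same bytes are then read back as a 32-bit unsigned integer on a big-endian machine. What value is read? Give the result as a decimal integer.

4261097336

2016410621 in 32-bit hexadecimal is 0x782FFBFD.
Stored little-endian, the bytes at ascending addresses are FD FB 2F 78.
Read back as big-endian, the last byte is least significant, giving 0xFDFB2F78.
0xFDFB2F78 = 4261097336.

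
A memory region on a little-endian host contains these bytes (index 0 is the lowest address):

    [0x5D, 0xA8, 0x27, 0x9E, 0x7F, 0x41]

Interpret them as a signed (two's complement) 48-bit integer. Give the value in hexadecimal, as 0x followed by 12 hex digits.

0x417F9E27A85D

Little-endian stores the least-significant byte at the lowest address.
Reassemble most-significant byte first: 41 7F 9E 27 A8 5D → 0x417F9E27A85D.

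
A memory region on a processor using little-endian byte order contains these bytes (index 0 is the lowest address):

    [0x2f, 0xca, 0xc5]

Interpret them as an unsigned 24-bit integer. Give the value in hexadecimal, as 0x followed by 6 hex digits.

Little-endian: lowest address holds the least-significant byte.
Reassemble most-significant byte first: C5 CA 2F → 0xC5CA2F.

0xC5CA2F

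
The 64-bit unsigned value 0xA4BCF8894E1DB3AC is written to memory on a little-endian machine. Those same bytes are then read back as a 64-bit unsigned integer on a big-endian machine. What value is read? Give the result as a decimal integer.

12444322418514246820

Stored little-endian, the bytes at ascending addresses are AC B3 1D 4E 89 F8 BC A4.
Read back as big-endian, the last byte is least significant, giving 0xACB31D4E89F8BCA4.
0xACB31D4E89F8BCA4 = 12444322418514246820.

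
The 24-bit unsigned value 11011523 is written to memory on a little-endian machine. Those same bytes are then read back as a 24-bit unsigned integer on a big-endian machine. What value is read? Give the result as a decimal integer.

11011523 in 24-bit hexadecimal is 0xA805C3.
Stored little-endian, the bytes at ascending addresses are C3 05 A8.
Read back as big-endian, the last byte is least significant, giving 0xC305A8.
0xC305A8 = 12780968.

12780968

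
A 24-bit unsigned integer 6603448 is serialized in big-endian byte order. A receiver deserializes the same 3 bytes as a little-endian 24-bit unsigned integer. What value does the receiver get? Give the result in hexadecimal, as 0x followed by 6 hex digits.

6603448 in 24-bit hexadecimal is 0x64C2B8.
Stored big-endian, the bytes at ascending addresses are 64 C2 B8.
Read back as little-endian, the first byte is least significant, giving 0xB8C264.

0xB8C264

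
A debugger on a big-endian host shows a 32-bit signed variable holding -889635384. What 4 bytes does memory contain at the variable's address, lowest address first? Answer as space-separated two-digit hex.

CA F9 3D C8

Two's complement of -889635384 in 32 bits: 889635384 = 0x3506C238; invert → 0xCAF93DC7; add 1 → 0xCAF93DC8.
Split into bytes (most-significant first): CA F9 3D C8.
Big-endian stores the most-significant byte at the lowest address.
So the memory order matches the most-significant-first order: CA F9 3D C8.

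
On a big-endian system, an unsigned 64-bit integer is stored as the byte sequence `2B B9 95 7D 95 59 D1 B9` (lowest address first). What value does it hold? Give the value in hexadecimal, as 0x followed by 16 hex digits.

In big-endian order the high byte comes first in memory.
The bytes are already most-significant first: 0x2BB9957D9559D1B9.

0x2BB9957D9559D1B9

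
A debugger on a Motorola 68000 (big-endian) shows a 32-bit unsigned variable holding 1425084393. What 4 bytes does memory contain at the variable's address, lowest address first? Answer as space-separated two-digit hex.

54 F1 0F E9

1425084393 in hexadecimal, padded to 32 bits, is 0x54F10FE9.
Split into bytes (most-significant first): 54 F1 0F E9.
Big-endian stores the most-significant byte at the lowest address.
So the memory order matches the most-significant-first order: 54 F1 0F E9.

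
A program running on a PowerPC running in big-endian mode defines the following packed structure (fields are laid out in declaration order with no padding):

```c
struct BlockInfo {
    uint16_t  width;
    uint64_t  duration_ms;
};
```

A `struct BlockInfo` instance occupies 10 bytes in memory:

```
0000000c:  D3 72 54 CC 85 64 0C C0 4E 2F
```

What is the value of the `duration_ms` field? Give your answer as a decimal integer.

6110405459192073775

`duration_ms` follows `width` (2 bytes), so it starts at byte offset 2 and occupies 8 bytes.
Bytes at offsets 2..9: 54 CC 85 64 0C C0 4E 2F.
In big-endian order the high byte comes first in memory.
The bytes are already most-significant first: 0x54CC85640CC04E2F.
0x54CC85640CC04E2F = 6110405459192073775.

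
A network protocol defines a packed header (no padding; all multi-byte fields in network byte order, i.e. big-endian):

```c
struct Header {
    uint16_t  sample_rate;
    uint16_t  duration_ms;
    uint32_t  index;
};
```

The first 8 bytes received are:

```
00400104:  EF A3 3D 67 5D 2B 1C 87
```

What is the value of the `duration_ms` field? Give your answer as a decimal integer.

15719

`duration_ms` follows `sample_rate` (2 bytes), so it starts at byte offset 2 and occupies 2 bytes.
Bytes at offsets 2..3: 3D 67.
Big-endian: lowest address holds the most-significant byte.
The bytes are already most-significant first: 0x3D67.
0x3D67 = 15719.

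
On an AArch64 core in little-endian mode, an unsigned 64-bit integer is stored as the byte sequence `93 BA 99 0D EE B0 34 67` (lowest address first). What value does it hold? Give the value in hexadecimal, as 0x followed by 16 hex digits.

0x6734B0EE0D99BA93

Little-endian stores the least-significant byte at the lowest address.
Reassemble most-significant byte first: 67 34 B0 EE 0D 99 BA 93 → 0x6734B0EE0D99BA93.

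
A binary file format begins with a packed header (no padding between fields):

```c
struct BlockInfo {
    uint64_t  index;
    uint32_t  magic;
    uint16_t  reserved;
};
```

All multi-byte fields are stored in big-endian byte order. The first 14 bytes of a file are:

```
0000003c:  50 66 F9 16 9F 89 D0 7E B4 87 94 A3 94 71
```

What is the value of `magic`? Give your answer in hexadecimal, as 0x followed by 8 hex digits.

`magic` follows `index` (8 bytes), so it starts at byte offset 8 and occupies 4 bytes.
Bytes at offsets 8..11: B4 87 94 A3.
Big-endian stores the most-significant byte at the lowest address.
The bytes are already most-significant first: 0xB48794A3.

0xB48794A3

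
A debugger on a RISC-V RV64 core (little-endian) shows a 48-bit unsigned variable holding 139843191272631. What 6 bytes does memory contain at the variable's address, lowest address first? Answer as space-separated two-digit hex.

B7 74 BD C7 2F 7F

139843191272631 in hexadecimal, padded to 48 bits, is 0x7F2FC7BD74B7.
Split into bytes (most-significant first): 7F 2F C7 BD 74 B7.
In little-endian order the low byte comes first in memory.
So at ascending addresses the bytes are B7 74 BD C7 2F 7F.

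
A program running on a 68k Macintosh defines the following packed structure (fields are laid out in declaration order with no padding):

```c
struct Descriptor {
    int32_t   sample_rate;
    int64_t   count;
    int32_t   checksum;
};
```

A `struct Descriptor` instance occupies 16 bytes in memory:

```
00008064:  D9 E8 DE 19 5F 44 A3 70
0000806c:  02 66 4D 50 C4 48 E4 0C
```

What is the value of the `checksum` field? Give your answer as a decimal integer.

`checksum` follows `sample_rate` (4 B), `count` (8 B), so it starts at offset 4 + 8 = 12 and occupies 4 bytes.
Bytes at offsets 12..15: C4 48 E4 0C.
Big-endian: lowest address holds the most-significant byte.
The bytes are already most-significant first: 0xC448E40C.
Top bit is set, so as a signed 32-bit value this is 0xC448E40C − 2^32 = -1001855988.

-1001855988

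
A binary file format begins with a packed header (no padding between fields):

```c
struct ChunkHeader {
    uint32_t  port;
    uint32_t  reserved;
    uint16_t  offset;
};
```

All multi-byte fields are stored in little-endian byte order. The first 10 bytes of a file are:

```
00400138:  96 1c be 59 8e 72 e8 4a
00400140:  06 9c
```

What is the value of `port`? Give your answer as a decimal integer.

`port` is the first field, at byte offset 0, occupying 4 bytes.
Bytes at offsets 0..3: 96 1C BE 59.
In little-endian order the low byte comes first in memory.
Reassemble most-significant byte first: 59 BE 1C 96 → 0x59BE1C96.
0x59BE1C96 = 1505631382.

1505631382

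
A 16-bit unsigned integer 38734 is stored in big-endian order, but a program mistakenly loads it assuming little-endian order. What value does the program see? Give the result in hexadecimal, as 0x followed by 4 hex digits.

38734 in 16-bit hexadecimal is 0x974E.
Stored big-endian, the bytes at ascending addresses are 97 4E.
Read back as little-endian, the first byte is least significant, giving 0x4E97.

0x4E97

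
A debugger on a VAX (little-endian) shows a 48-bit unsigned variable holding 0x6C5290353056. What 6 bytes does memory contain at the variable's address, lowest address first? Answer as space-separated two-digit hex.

Split into bytes (most-significant first): 6C 52 90 35 30 56.
In little-endian order the low byte comes first in memory.
So at ascending addresses the bytes are 56 30 35 90 52 6C.

56 30 35 90 52 6C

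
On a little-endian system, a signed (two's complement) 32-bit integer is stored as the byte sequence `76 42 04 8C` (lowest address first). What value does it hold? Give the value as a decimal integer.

-1945877898

Little-endian stores the least-significant byte at the lowest address.
Reassemble most-significant byte first: 8C 04 42 76 → 0x8C044276.
Top bit is set, so as a signed 32-bit value this is 0x8C044276 − 2^32 = -1945877898.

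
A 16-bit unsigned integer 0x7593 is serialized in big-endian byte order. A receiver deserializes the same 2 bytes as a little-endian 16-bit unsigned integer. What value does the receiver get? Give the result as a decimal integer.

37749

Stored big-endian, the bytes at ascending addresses are 75 93.
Read back as little-endian, the first byte is least significant, giving 0x9375.
0x9375 = 37749.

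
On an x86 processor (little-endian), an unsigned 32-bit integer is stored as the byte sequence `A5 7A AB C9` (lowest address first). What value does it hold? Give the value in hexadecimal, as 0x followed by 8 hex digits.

0xC9AB7AA5

In little-endian order the low byte comes first in memory.
Reassemble most-significant byte first: C9 AB 7A A5 → 0xC9AB7AA5.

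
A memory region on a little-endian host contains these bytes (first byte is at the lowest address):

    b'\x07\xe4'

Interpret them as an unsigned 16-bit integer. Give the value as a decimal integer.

58375

Little-endian: lowest address holds the least-significant byte.
Reassemble most-significant byte first: E4 07 → 0xE407.
0xE407 = 58375.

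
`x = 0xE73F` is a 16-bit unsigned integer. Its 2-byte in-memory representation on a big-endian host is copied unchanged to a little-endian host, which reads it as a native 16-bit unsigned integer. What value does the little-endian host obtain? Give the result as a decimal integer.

Stored big-endian, the bytes at ascending addresses are E7 3F.
Read back as little-endian, the first byte is least significant, giving 0x3FE7.
0x3FE7 = 16359.

16359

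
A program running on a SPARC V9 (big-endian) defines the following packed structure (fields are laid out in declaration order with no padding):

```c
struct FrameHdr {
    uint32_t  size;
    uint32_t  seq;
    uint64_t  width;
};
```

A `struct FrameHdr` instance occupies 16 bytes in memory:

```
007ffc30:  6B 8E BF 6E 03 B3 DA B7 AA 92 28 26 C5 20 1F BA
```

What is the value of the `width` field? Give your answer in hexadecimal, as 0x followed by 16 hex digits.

0xAA922826C5201FBA

`width` follows `size` (4 B), `seq` (4 B), so it starts at offset 4 + 4 = 8 and occupies 8 bytes.
Bytes at offsets 8..15: AA 92 28 26 C5 20 1F BA.
In big-endian order the high byte comes first in memory.
The bytes are already most-significant first: 0xAA922826C5201FBA.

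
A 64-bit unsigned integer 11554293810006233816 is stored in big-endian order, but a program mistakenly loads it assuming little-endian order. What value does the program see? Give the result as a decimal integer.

15605793764853504416

11554293810006233816 in 64-bit hexadecimal is 0xA0591900BFEA92D8.
Stored big-endian, the bytes at ascending addresses are A0 59 19 00 BF EA 92 D8.
Read back as little-endian, the first byte is least significant, giving 0xD892EABF001959A0.
0xD892EABF001959A0 = 15605793764853504416.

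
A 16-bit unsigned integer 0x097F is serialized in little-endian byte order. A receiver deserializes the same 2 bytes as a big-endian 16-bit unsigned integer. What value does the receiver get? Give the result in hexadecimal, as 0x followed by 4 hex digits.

0x7F09

Stored little-endian, the bytes at ascending addresses are 7F 09.
Read back as big-endian, the last byte is least significant, giving 0x7F09.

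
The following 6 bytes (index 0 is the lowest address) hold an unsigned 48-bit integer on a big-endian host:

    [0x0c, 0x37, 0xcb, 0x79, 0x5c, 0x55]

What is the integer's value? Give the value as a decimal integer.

Big-endian: lowest address holds the most-significant byte.
The bytes are already most-significant first: 0x0C37CB795C55.
0x0C37CB795C55 = 13433776462933.

13433776462933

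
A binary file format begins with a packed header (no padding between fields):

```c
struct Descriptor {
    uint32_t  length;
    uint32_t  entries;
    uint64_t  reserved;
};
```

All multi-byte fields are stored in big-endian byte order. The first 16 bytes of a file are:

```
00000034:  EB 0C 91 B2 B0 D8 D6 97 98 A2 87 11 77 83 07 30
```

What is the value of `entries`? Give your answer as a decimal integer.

2967000727

`entries` follows `length` (4 bytes), so it starts at byte offset 4 and occupies 4 bytes.
Bytes at offsets 4..7: B0 D8 D6 97.
Big-endian stores the most-significant byte at the lowest address.
The bytes are already most-significant first: 0xB0D8D697.
0xB0D8D697 = 2967000727.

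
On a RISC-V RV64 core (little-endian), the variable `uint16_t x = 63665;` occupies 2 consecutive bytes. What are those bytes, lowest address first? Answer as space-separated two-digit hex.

63665 in hexadecimal, padded to 16 bits, is 0xF8B1.
Split into bytes (most-significant first): F8 B1.
In little-endian order the low byte comes first in memory.
So at ascending addresses the bytes are B1 F8.

B1 F8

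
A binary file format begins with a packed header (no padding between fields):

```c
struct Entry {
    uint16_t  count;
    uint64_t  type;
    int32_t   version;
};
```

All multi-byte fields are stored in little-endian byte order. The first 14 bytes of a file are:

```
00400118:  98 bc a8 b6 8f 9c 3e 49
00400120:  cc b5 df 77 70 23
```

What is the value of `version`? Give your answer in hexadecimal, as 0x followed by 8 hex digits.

`version` follows `count` (2 B), `type` (8 B), so it starts at offset 2 + 8 = 10 and occupies 4 bytes.
Bytes at offsets 10..13: DF 77 70 23.
Little-endian stores the least-significant byte at the lowest address.
Reassemble most-significant byte first: 23 70 77 DF → 0x237077DF.

0x237077DF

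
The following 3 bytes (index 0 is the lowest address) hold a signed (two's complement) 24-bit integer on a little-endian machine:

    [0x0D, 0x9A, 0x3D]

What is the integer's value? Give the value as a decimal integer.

4037133

In little-endian order the low byte comes first in memory.
Reassemble most-significant byte first: 3D 9A 0D → 0x3D9A0D.
0x3D9A0D = 4037133.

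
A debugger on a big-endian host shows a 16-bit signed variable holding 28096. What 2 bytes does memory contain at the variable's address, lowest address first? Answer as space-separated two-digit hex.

6D C0

28096 in hexadecimal, padded to 16 bits, is 0x6DC0.
Split into bytes (most-significant first): 6D C0.
Big-endian: lowest address holds the most-significant byte.
So the memory order matches the most-significant-first order: 6D C0.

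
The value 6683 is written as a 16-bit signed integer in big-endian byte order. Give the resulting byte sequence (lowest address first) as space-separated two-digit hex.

1A 1B

6683 in hexadecimal, padded to 16 bits, is 0x1A1B.
Split into bytes (most-significant first): 1A 1B.
In big-endian order the high byte comes first in memory.
So the memory order matches the most-significant-first order: 1A 1B.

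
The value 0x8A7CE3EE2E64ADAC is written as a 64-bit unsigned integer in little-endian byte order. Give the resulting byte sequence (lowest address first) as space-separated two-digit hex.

AC AD 64 2E EE E3 7C 8A

Split into bytes (most-significant first): 8A 7C E3 EE 2E 64 AD AC.
Little-endian: lowest address holds the least-significant byte.
So at ascending addresses the bytes are AC AD 64 2E EE E3 7C 8A.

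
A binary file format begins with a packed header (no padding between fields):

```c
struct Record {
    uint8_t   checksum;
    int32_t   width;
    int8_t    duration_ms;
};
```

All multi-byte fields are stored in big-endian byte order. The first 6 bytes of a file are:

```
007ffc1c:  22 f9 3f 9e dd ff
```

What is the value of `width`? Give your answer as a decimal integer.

-113271075

`width` follows `checksum` (1 byte), so it starts at byte offset 1 and occupies 4 bytes.
Bytes at offsets 1..4: F9 3F 9E DD.
In big-endian order the high byte comes first in memory.
The bytes are already most-significant first: 0xF93F9EDD.
Top bit is set, so as a signed 32-bit value this is 0xF93F9EDD − 2^32 = -113271075.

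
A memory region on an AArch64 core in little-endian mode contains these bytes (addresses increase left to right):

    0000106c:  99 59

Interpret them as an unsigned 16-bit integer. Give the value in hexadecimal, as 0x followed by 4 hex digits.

0x5999

Little-endian stores the least-significant byte at the lowest address.
Reassemble most-significant byte first: 59 99 → 0x5999.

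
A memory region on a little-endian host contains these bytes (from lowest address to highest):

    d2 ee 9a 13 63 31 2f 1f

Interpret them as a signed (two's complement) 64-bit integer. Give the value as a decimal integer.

Little-endian stores the least-significant byte at the lowest address.
Reassemble most-significant byte first: 1F 2F 31 63 13 9A EE D2 → 0x1F2F3163139AEED2.
0x1F2F3163139AEED2 = 2247069040681610962.

2247069040681610962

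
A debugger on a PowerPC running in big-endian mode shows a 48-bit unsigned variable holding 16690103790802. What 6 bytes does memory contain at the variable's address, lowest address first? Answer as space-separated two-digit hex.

16690103790802 in hexadecimal, padded to 48 bits, is 0x0F2DF7B52CD2.
Split into bytes (most-significant first): 0F 2D F7 B5 2C D2.
In big-endian order the high byte comes first in memory.
So the memory order matches the most-significant-first order: 0F 2D F7 B5 2C D2.

0F 2D F7 B5 2C D2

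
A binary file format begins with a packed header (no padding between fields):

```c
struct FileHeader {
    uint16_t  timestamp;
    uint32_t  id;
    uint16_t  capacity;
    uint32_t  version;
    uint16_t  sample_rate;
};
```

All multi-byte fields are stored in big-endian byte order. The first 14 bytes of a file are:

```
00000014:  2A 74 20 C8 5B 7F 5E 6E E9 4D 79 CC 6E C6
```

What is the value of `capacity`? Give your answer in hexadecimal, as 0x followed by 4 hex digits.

0x5E6E

`capacity` follows `timestamp` (2 B), `id` (4 B), so it starts at offset 2 + 4 = 6 and occupies 2 bytes.
Bytes at offsets 6..7: 5E 6E.
In big-endian order the high byte comes first in memory.
The bytes are already most-significant first: 0x5E6E.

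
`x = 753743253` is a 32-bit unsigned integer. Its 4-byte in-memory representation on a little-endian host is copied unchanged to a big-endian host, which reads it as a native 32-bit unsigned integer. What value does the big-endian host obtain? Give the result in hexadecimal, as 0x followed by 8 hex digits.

753743253 in 32-bit hexadecimal is 0x2CED3595.
Stored little-endian, the bytes at ascending addresses are 95 35 ED 2C.
Read back as big-endian, the last byte is least significant, giving 0x9535ED2C.

0x9535ED2C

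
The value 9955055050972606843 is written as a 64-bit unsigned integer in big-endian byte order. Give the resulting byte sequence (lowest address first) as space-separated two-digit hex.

9955055050972606843 in hexadecimal, padded to 64 bits, is 0x8A2775D320AE317B.
Split into bytes (most-significant first): 8A 27 75 D3 20 AE 31 7B.
Big-endian stores the most-significant byte at the lowest address.
So the memory order matches the most-significant-first order: 8A 27 75 D3 20 AE 31 7B.

8A 27 75 D3 20 AE 31 7B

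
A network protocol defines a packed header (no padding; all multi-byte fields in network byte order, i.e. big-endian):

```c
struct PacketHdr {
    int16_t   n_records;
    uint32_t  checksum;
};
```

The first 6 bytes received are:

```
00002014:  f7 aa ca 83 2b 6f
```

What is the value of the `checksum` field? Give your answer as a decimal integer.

3397593967

`checksum` follows `n_records` (2 bytes), so it starts at byte offset 2 and occupies 4 bytes.
Bytes at offsets 2..5: CA 83 2B 6F.
In big-endian order the high byte comes first in memory.
The bytes are already most-significant first: 0xCA832B6F.
0xCA832B6F = 3397593967.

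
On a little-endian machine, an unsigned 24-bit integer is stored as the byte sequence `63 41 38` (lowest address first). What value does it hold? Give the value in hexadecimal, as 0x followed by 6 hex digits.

Little-endian: lowest address holds the least-significant byte.
Reassemble most-significant byte first: 38 41 63 → 0x384163.

0x384163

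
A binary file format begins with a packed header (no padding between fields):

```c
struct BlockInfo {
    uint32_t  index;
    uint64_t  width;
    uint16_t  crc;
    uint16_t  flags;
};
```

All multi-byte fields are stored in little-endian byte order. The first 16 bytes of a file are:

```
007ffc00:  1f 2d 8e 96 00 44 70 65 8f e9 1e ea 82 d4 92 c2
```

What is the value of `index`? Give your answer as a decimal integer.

`index` is the first field, at byte offset 0, occupying 4 bytes.
Bytes at offsets 0..3: 1F 2D 8E 96.
Little-endian stores the least-significant byte at the lowest address.
Reassemble most-significant byte first: 96 8E 2D 1F → 0x968E2D1F.
0x968E2D1F = 2525900063.

2525900063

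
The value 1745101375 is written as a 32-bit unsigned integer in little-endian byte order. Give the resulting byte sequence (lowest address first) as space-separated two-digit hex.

3F 22 04 68

1745101375 in hexadecimal, padded to 32 bits, is 0x6804223F.
Split into bytes (most-significant first): 68 04 22 3F.
Little-endian: lowest address holds the least-significant byte.
So at ascending addresses the bytes are 3F 22 04 68.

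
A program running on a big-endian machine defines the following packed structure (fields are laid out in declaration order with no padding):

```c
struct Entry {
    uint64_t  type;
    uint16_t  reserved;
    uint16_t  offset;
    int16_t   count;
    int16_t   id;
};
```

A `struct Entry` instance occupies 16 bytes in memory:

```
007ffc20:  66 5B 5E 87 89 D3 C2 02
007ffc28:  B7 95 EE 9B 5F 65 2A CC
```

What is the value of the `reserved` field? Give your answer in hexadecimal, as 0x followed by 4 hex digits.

`reserved` follows `type` (8 bytes), so it starts at byte offset 8 and occupies 2 bytes.
Bytes at offsets 8..9: B7 95.
Big-endian: lowest address holds the most-significant byte.
The bytes are already most-significant first: 0xB795.

0xB795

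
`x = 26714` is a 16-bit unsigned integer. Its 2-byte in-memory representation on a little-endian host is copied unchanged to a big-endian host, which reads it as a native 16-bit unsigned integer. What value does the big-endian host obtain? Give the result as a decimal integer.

23144

26714 in 16-bit hexadecimal is 0x685A.
Stored little-endian, the bytes at ascending addresses are 5A 68.
Read back as big-endian, the last byte is least significant, giving 0x5A68.
0x5A68 = 23144.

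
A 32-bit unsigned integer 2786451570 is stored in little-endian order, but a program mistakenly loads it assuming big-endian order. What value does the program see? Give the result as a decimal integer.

2786451570 in 32-bit hexadecimal is 0xA615E072.
Stored little-endian, the bytes at ascending addresses are 72 E0 15 A6.
Read back as big-endian, the last byte is least significant, giving 0x72E015A6.
0x72E015A6 = 1927288230.

1927288230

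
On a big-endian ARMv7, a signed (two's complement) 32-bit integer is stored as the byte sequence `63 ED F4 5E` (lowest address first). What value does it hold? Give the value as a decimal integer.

Big-endian: lowest address holds the most-significant byte.
The bytes are already most-significant first: 0x63EDF45E.
0x63EDF45E = 1676538974.

1676538974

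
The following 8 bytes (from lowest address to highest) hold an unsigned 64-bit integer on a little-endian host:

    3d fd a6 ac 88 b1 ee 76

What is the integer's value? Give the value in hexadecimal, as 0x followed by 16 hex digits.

Little-endian: lowest address holds the least-significant byte.
Reassemble most-significant byte first: 76 EE B1 88 AC A6 FD 3D → 0x76EEB188ACA6FD3D.

0x76EEB188ACA6FD3D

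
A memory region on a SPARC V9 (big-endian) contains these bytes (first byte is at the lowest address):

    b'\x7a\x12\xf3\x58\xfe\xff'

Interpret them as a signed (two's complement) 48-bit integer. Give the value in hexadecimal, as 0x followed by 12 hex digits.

In big-endian order the high byte comes first in memory.
The bytes are already most-significant first: 0x7A12F358FEFF.

0x7A12F358FEFF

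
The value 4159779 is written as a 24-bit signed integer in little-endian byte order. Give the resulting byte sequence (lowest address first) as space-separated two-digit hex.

23 79 3F

4159779 in hexadecimal, padded to 24 bits, is 0x3F7923.
Split into bytes (most-significant first): 3F 79 23.
Little-endian: lowest address holds the least-significant byte.
So at ascending addresses the bytes are 23 79 3F.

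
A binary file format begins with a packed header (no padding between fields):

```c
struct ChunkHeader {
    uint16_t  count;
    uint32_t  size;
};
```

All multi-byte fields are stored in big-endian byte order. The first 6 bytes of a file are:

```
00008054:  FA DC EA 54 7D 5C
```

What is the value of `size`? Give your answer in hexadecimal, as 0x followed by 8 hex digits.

0xEA547D5C

`size` follows `count` (2 bytes), so it starts at byte offset 2 and occupies 4 bytes.
Bytes at offsets 2..5: EA 54 7D 5C.
Big-endian stores the most-significant byte at the lowest address.
The bytes are already most-significant first: 0xEA547D5C.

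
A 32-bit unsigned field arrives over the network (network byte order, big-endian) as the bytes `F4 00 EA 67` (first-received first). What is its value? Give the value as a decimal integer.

4093700711

Big-endian stores the most-significant byte at the lowest address.
The bytes are already most-significant first: 0xF400EA67.
0xF400EA67 = 4093700711.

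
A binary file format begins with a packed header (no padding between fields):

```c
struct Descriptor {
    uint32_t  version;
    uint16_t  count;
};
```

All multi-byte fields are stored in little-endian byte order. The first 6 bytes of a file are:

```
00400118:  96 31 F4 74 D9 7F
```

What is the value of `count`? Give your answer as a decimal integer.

`count` follows `version` (4 bytes), so it starts at byte offset 4 and occupies 2 bytes.
Bytes at offsets 4..5: D9 7F.
Little-endian: lowest address holds the least-significant byte.
Reassemble most-significant byte first: 7F D9 → 0x7FD9.
0x7FD9 = 32729.

32729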